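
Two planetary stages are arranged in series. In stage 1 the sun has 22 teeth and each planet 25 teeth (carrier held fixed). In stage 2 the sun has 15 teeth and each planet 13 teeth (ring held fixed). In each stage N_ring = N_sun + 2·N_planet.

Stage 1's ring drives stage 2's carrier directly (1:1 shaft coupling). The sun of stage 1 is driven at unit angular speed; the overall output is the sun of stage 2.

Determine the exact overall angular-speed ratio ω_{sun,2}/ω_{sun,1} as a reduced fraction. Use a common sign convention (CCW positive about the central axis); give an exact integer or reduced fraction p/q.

-154/135

Stage 1: N_ring = 22 + 2·25 = 72
Stage 1: 22(ω_s−ω_c) = −72(ω_r−ω_c),  ω_c=0, ω_s=1
Stage 1: ω_r = 0 − (22/72)(1−0) = -11/36
  ⇒ ω_r¹/ω_s¹ = -11/36
Stage 2: N_ring = 15 + 2·13 = 41
Stage 2: 15(ω_s−ω_c) = −41(ω_r−ω_c),  ω_r=0, ω_c=1
Stage 2: ω_s = 1 − (41/15)(0−1) = 56/15
  ⇒ ω_s²/ω_c² = 56/15
Coupling ω_c² = ω_r¹ ⇒ overall = -11/36 × 56/15 = -154/135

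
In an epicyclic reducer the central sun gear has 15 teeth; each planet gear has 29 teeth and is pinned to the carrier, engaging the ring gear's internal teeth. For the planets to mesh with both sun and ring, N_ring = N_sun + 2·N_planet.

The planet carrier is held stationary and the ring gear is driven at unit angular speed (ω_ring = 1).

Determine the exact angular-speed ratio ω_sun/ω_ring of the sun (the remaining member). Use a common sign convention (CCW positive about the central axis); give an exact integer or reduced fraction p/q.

-73/15

N_ring = 15 + 2·29 = 73
15(ω_s−ω_c) = −73(ω_r−ω_c),  ω_c=0, ω_r=1
ω_s = 0 − (73/15)(1−0) = -73/15
ω_s/ω_r = -73/15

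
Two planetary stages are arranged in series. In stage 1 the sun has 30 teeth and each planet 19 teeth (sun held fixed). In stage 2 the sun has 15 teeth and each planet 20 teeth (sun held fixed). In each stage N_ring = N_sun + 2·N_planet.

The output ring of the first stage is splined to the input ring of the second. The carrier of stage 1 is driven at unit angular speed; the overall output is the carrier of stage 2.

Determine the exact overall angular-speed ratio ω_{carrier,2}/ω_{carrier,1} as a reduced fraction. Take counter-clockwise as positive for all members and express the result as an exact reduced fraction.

Stage 1: N_ring = 30 + 2·19 = 68
Stage 1: 30(ω_s−ω_c) = −68(ω_r−ω_c),  ω_s=0, ω_c=1
Stage 1: ω_r = 1 − (30/68)(0−1) = 49/34
  ⇒ ω_r¹/ω_c¹ = 49/34
Stage 2: N_ring = 15 + 2·20 = 55
Stage 2: 15(ω_s−ω_c) = −55(ω_r−ω_c),  ω_s=0, ω_r=1
Stage 2: 15(0−ω_c) = −55(1−ω_c)  ⇒  70ω_c = 55  ⇒  ω_c = 11/14
  ⇒ ω_c²/ω_r² = 11/14
Coupling ω_r² = ω_r¹ ⇒ overall = 49/34 × 11/14 = 77/68

77/68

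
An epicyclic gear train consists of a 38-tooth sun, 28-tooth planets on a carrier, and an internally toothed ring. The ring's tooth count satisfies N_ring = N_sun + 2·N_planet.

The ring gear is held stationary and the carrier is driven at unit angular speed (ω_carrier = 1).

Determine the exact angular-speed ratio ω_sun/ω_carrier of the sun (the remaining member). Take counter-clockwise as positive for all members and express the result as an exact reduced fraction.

N_ring = 38 + 2·28 = 94
38(ω_s−ω_c) = −94(ω_r−ω_c),  ω_r=0, ω_c=1
ω_s = 1 − (94/38)(0−1) = 66/19
ω_s/ω_c = 66/19

66/19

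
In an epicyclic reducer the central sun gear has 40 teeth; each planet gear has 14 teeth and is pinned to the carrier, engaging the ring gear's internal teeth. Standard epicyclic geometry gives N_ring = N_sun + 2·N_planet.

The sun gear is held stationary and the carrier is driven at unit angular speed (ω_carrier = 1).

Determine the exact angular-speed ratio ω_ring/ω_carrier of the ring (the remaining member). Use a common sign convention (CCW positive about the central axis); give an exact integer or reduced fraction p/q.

N_ring = 40 + 2·14 = 68
40(ω_s−ω_c) = −68(ω_r−ω_c),  ω_s=0, ω_c=1
ω_r = 1 − (40/68)(0−1) = 27/17
ω_r/ω_c = 27/17

27/17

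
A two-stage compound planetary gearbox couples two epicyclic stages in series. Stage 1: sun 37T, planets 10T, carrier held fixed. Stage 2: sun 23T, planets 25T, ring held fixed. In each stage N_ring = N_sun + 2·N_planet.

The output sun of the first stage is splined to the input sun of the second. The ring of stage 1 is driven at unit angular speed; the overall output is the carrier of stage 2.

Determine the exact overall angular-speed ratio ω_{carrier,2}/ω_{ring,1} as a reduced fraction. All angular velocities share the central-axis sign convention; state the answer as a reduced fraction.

Stage 1: N_ring = 37 + 2·10 = 57
Stage 1: 37(ω_s−ω_c) = −57(ω_r−ω_c),  ω_c=0, ω_r=1
Stage 1: ω_s = 0 − (57/37)(1−0) = -57/37
  ⇒ ω_s¹/ω_r¹ = -57/37
Stage 2: N_ring = 23 + 2·25 = 73
Stage 2: 23(ω_s−ω_c) = −73(ω_r−ω_c),  ω_r=0, ω_s=1
Stage 2: 23(1−ω_c) = −73(0−ω_c)  ⇒  96ω_c = 23  ⇒  ω_c = 23/96
  ⇒ ω_c²/ω_s² = 23/96
Coupling ω_s² = ω_s¹ ⇒ overall = -57/37 × 23/96 = -437/1184

-437/1184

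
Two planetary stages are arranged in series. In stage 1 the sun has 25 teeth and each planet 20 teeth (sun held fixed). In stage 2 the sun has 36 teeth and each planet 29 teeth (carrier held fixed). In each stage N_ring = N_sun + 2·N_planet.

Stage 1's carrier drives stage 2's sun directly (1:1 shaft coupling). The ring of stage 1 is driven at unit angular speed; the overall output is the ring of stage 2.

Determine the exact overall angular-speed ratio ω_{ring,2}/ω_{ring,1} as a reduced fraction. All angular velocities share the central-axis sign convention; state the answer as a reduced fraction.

-13/47

Stage 1: N_ring = 25 + 2·20 = 65
Stage 1: 25(ω_s−ω_c) = −65(ω_r−ω_c),  ω_s=0, ω_r=1
Stage 1: 25(0−ω_c) = −65(1−ω_c)  ⇒  90ω_c = 65  ⇒  ω_c = 13/18
  ⇒ ω_c¹/ω_r¹ = 13/18
Stage 2: N_ring = 36 + 2·29 = 94
Stage 2: 36(ω_s−ω_c) = −94(ω_r−ω_c),  ω_c=0, ω_s=1
Stage 2: ω_r = 0 − (36/94)(1−0) = -18/47
  ⇒ ω_r²/ω_s² = -18/47
Coupling ω_s² = ω_c¹ ⇒ overall = 13/18 × -18/47 = -13/47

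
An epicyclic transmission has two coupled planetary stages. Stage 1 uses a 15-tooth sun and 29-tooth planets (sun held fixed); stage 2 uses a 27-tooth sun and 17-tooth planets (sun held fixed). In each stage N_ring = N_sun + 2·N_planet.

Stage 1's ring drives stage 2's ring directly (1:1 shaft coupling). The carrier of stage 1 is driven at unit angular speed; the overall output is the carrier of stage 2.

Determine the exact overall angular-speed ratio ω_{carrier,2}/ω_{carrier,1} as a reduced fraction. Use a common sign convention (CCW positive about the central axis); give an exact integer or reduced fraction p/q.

61/73

Stage 1: N_ring = 15 + 2·29 = 73
Stage 1: 15(ω_s−ω_c) = −73(ω_r−ω_c),  ω_s=0, ω_c=1
Stage 1: ω_r = 1 − (15/73)(0−1) = 88/73
  ⇒ ω_r¹/ω_c¹ = 88/73
Stage 2: N_ring = 27 + 2·17 = 61
Stage 2: 27(ω_s−ω_c) = −61(ω_r−ω_c),  ω_s=0, ω_r=1
Stage 2: 27(0−ω_c) = −61(1−ω_c)  ⇒  88ω_c = 61  ⇒  ω_c = 61/88
  ⇒ ω_c²/ω_r² = 61/88
Coupling ω_r² = ω_r¹ ⇒ overall = 88/73 × 61/88 = 61/73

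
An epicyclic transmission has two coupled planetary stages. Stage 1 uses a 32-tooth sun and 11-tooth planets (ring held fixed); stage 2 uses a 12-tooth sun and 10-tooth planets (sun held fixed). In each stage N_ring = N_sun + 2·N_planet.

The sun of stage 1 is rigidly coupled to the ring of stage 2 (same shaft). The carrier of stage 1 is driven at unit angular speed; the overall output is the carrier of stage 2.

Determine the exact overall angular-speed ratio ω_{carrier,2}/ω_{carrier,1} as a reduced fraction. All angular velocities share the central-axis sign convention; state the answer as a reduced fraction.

43/22

Stage 1: N_ring = 32 + 2·11 = 54
Stage 1: 32(ω_s−ω_c) = −54(ω_r−ω_c),  ω_r=0, ω_c=1
Stage 1: ω_s = 1 − (54/32)(0−1) = 43/16
  ⇒ ω_s¹/ω_c¹ = 43/16
Stage 2: N_ring = 12 + 2·10 = 32
Stage 2: 12(ω_s−ω_c) = −32(ω_r−ω_c),  ω_s=0, ω_r=1
Stage 2: 12(0−ω_c) = −32(1−ω_c)  ⇒  44ω_c = 32  ⇒  ω_c = 8/11
  ⇒ ω_c²/ω_r² = 8/11
Coupling ω_r² = ω_s¹ ⇒ overall = 43/16 × 8/11 = 43/22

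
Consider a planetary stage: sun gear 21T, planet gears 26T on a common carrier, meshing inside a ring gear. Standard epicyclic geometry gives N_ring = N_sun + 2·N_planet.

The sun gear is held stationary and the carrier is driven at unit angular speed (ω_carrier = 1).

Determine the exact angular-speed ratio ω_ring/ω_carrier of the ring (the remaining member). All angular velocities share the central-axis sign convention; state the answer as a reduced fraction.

94/73

N_ring = 21 + 2·26 = 73
21(ω_s−ω_c) = −73(ω_r−ω_c),  ω_s=0, ω_c=1
ω_r = 1 − (21/73)(0−1) = 94/73
ω_r/ω_c = 94/73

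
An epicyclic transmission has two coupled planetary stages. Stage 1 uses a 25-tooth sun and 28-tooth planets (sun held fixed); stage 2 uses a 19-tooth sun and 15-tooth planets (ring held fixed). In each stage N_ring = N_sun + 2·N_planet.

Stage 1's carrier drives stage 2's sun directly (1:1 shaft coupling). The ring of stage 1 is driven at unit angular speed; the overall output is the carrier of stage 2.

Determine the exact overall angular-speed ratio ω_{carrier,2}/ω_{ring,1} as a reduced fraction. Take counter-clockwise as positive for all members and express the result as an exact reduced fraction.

Stage 1: N_ring = 25 + 2·28 = 81
Stage 1: 25(ω_s−ω_c) = −81(ω_r−ω_c),  ω_s=0, ω_r=1
Stage 1: 25(0−ω_c) = −81(1−ω_c)  ⇒  106ω_c = 81  ⇒  ω_c = 81/106
  ⇒ ω_c¹/ω_r¹ = 81/106
Stage 2: N_ring = 19 + 2·15 = 49
Stage 2: 19(ω_s−ω_c) = −49(ω_r−ω_c),  ω_r=0, ω_s=1
Stage 2: 19(1−ω_c) = −49(0−ω_c)  ⇒  68ω_c = 19  ⇒  ω_c = 19/68
  ⇒ ω_c²/ω_s² = 19/68
Coupling ω_s² = ω_c¹ ⇒ overall = 81/106 × 19/68 = 1539/7208

1539/7208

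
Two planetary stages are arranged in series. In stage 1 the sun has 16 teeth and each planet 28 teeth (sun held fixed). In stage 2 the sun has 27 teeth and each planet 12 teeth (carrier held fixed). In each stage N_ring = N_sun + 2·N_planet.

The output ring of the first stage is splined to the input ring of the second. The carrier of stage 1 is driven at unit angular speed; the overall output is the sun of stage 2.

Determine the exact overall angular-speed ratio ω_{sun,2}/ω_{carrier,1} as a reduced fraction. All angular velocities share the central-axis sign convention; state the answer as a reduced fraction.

Stage 1: N_ring = 16 + 2·28 = 72
Stage 1: 16(ω_s−ω_c) = −72(ω_r−ω_c),  ω_s=0, ω_c=1
Stage 1: ω_r = 1 − (16/72)(0−1) = 11/9
  ⇒ ω_r¹/ω_c¹ = 11/9
Stage 2: N_ring = 27 + 2·12 = 51
Stage 2: 27(ω_s−ω_c) = −51(ω_r−ω_c),  ω_c=0, ω_r=1
Stage 2: ω_s = 0 − (51/27)(1−0) = -17/9
  ⇒ ω_s²/ω_r² = -17/9
Coupling ω_r² = ω_r¹ ⇒ overall = 11/9 × -17/9 = -187/81

-187/81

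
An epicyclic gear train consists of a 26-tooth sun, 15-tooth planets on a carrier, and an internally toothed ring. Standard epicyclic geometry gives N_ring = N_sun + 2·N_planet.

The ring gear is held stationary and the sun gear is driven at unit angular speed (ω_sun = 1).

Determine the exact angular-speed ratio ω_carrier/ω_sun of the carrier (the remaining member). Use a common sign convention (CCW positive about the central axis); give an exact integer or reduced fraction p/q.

13/41

N_ring = 26 + 2·15 = 56
26(ω_s−ω_c) = −56(ω_r−ω_c),  ω_r=0, ω_s=1
26(1−ω_c) = −56(0−ω_c)  ⇒  82ω_c = 26  ⇒  ω_c = 13/41
ω_c/ω_s = 13/41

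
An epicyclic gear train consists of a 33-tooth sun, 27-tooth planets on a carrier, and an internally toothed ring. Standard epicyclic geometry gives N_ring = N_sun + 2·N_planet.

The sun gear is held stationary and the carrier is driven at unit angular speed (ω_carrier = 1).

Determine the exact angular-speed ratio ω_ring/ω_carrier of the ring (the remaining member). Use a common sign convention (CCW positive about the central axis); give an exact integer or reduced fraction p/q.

N_ring = 33 + 2·27 = 87
33(ω_s−ω_c) = −87(ω_r−ω_c),  ω_s=0, ω_c=1
ω_r = 1 − (33/87)(0−1) = 40/29
ω_r/ω_c = 40/29

40/29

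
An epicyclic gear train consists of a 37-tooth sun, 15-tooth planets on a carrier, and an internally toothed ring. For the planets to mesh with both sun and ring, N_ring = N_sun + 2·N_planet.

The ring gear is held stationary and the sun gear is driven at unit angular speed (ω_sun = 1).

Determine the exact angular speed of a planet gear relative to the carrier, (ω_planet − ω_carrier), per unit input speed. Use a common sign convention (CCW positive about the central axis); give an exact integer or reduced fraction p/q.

-2479/1560

N_ring = 37 + 2·15 = 67
37(ω_s−ω_c) = −67(ω_r−ω_c),  ω_r=0, ω_s=1
37(1−ω_c) = −67(0−ω_c)  ⇒  104ω_c = 37  ⇒  ω_c = 37/104
sun–planet: 37·(1−37/104) = −15·(ω_p−ω_c)  ⇒  ω_p−ω_c = −(37/15)·(67/104) = -2479/1560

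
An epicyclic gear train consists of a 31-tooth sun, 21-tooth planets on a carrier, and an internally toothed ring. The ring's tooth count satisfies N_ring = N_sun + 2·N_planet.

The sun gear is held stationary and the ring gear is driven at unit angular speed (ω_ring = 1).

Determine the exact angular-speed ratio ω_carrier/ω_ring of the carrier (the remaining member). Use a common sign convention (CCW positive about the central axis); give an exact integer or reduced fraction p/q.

73/104

N_ring = 31 + 2·21 = 73
31(ω_s−ω_c) = −73(ω_r−ω_c),  ω_s=0, ω_r=1
31(0−ω_c) = −73(1−ω_c)  ⇒  104ω_c = 73  ⇒  ω_c = 73/104
ω_c/ω_r = 73/104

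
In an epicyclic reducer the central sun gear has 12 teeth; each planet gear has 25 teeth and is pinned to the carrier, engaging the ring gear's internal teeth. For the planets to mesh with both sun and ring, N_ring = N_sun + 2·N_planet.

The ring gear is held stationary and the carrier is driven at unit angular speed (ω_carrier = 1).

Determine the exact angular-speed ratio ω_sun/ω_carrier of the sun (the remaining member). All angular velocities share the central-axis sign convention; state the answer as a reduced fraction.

N_ring = 12 + 2·25 = 62
12(ω_s−ω_c) = −62(ω_r−ω_c),  ω_r=0, ω_c=1
ω_s = 1 − (62/12)(0−1) = 37/6
ω_s/ω_c = 37/6

37/6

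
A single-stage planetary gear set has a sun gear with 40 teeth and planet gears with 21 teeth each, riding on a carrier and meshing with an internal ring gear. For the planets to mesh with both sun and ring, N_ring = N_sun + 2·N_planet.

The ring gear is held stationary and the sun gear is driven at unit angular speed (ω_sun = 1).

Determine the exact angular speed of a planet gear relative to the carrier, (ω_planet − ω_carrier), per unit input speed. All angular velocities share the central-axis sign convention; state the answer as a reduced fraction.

-1640/1281

N_ring = 40 + 2·21 = 82
40(ω_s−ω_c) = −82(ω_r−ω_c),  ω_r=0, ω_s=1
40(1−ω_c) = −82(0−ω_c)  ⇒  122ω_c = 40  ⇒  ω_c = 20/61
sun–planet: 40·(1−20/61) = −21·(ω_p−ω_c)  ⇒  ω_p−ω_c = −(40/21)·(41/61) = -1640/1281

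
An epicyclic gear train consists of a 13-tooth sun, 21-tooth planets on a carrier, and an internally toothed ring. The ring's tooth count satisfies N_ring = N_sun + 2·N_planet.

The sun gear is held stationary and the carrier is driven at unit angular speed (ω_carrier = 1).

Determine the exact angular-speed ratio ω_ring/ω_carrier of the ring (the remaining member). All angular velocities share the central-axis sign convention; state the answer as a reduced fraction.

N_ring = 13 + 2·21 = 55
13(ω_s−ω_c) = −55(ω_r−ω_c),  ω_s=0, ω_c=1
ω_r = 1 − (13/55)(0−1) = 68/55
ω_r/ω_c = 68/55

68/55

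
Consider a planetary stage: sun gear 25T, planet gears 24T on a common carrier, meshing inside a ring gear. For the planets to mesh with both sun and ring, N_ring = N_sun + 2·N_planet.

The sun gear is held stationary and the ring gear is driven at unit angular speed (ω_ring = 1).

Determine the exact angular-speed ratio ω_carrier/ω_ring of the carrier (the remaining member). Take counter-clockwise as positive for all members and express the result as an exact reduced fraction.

73/98

N_ring = 25 + 2·24 = 73
25(ω_s−ω_c) = −73(ω_r−ω_c),  ω_s=0, ω_r=1
25(0−ω_c) = −73(1−ω_c)  ⇒  98ω_c = 73  ⇒  ω_c = 73/98
ω_c/ω_r = 73/98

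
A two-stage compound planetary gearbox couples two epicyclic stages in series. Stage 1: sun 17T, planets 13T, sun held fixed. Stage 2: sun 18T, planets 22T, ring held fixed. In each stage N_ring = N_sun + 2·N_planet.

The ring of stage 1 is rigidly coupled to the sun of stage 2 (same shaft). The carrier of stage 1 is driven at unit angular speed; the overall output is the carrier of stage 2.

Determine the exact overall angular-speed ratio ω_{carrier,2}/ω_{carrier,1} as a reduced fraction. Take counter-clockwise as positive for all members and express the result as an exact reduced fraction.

Stage 1: N_ring = 17 + 2·13 = 43
Stage 1: 17(ω_s−ω_c) = −43(ω_r−ω_c),  ω_s=0, ω_c=1
Stage 1: ω_r = 1 − (17/43)(0−1) = 60/43
  ⇒ ω_r¹/ω_c¹ = 60/43
Stage 2: N_ring = 18 + 2·22 = 62
Stage 2: 18(ω_s−ω_c) = −62(ω_r−ω_c),  ω_r=0, ω_s=1
Stage 2: 18(1−ω_c) = −62(0−ω_c)  ⇒  80ω_c = 18  ⇒  ω_c = 9/40
  ⇒ ω_c²/ω_s² = 9/40
Coupling ω_s² = ω_r¹ ⇒ overall = 60/43 × 9/40 = 27/86

27/86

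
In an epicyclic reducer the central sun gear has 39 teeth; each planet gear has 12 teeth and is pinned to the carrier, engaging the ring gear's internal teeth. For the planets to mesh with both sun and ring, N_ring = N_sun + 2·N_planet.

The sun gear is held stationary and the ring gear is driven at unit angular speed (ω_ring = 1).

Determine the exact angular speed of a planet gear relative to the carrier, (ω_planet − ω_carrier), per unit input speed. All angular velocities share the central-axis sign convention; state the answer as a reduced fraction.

N_ring = 39 + 2·12 = 63
39(ω_s−ω_c) = −63(ω_r−ω_c),  ω_s=0, ω_r=1
39(0−ω_c) = −63(1−ω_c)  ⇒  102ω_c = 63  ⇒  ω_c = 21/34
sun–planet: 39·(0−21/34) = −12·(ω_p−ω_c)  ⇒  ω_p−ω_c = −(39/12)·(-21/34) = 273/136

273/136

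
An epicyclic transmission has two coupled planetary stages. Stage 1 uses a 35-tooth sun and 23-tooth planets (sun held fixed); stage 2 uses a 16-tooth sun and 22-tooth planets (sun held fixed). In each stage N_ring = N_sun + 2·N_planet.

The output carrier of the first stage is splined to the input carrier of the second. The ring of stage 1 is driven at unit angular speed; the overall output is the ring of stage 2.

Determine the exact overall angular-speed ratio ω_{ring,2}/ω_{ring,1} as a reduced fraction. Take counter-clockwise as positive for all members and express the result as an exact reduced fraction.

513/580

Stage 1: N_ring = 35 + 2·23 = 81
Stage 1: 35(ω_s−ω_c) = −81(ω_r−ω_c),  ω_s=0, ω_r=1
Stage 1: 35(0−ω_c) = −81(1−ω_c)  ⇒  116ω_c = 81  ⇒  ω_c = 81/116
  ⇒ ω_c¹/ω_r¹ = 81/116
Stage 2: N_ring = 16 + 2·22 = 60
Stage 2: 16(ω_s−ω_c) = −60(ω_r−ω_c),  ω_s=0, ω_c=1
Stage 2: ω_r = 1 − (16/60)(0−1) = 19/15
  ⇒ ω_r²/ω_c² = 19/15
Coupling ω_c² = ω_c¹ ⇒ overall = 81/116 × 19/15 = 513/580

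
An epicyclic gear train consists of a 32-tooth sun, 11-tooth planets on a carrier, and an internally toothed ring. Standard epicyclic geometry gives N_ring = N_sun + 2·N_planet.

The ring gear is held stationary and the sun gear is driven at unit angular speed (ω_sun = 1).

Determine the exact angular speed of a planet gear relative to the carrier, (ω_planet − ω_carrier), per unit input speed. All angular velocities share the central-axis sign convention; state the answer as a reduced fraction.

N_ring = 32 + 2·11 = 54
32(ω_s−ω_c) = −54(ω_r−ω_c),  ω_r=0, ω_s=1
32(1−ω_c) = −54(0−ω_c)  ⇒  86ω_c = 32  ⇒  ω_c = 16/43
sun–planet: 32·(1−16/43) = −11·(ω_p−ω_c)  ⇒  ω_p−ω_c = −(32/11)·(27/43) = -864/473

-864/473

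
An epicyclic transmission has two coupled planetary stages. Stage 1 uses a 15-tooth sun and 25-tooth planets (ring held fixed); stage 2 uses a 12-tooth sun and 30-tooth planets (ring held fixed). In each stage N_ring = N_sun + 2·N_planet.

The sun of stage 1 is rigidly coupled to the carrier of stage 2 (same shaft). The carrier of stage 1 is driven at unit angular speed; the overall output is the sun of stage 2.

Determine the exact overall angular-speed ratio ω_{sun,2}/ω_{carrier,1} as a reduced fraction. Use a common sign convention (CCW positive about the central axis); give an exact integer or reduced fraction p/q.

112/3

Stage 1: N_ring = 15 + 2·25 = 65
Stage 1: 15(ω_s−ω_c) = −65(ω_r−ω_c),  ω_r=0, ω_c=1
Stage 1: ω_s = 1 − (65/15)(0−1) = 16/3
  ⇒ ω_s¹/ω_c¹ = 16/3
Stage 2: N_ring = 12 + 2·30 = 72
Stage 2: 12(ω_s−ω_c) = −72(ω_r−ω_c),  ω_r=0, ω_c=1
Stage 2: ω_s = 1 − (72/12)(0−1) = 7
  ⇒ ω_s²/ω_c² = 7
Coupling ω_c² = ω_s¹ ⇒ overall = 16/3 × 7 = 112/3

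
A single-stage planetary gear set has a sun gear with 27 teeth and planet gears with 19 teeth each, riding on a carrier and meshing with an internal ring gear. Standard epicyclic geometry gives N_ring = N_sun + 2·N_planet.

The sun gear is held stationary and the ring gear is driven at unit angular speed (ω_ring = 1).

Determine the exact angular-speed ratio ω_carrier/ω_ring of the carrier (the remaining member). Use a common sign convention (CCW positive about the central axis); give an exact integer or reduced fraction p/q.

N_ring = 27 + 2·19 = 65
27(ω_s−ω_c) = −65(ω_r−ω_c),  ω_s=0, ω_r=1
27(0−ω_c) = −65(1−ω_c)  ⇒  92ω_c = 65  ⇒  ω_c = 65/92
ω_c/ω_r = 65/92

65/92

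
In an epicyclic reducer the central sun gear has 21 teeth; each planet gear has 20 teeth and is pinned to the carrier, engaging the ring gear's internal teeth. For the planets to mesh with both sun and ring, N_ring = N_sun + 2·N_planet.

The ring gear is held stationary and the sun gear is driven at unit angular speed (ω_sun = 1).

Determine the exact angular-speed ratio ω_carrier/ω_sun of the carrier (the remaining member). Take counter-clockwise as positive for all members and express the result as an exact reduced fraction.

N_ring = 21 + 2·20 = 61
21(ω_s−ω_c) = −61(ω_r−ω_c),  ω_r=0, ω_s=1
21(1−ω_c) = −61(0−ω_c)  ⇒  82ω_c = 21  ⇒  ω_c = 21/82
ω_c/ω_s = 21/82

21/82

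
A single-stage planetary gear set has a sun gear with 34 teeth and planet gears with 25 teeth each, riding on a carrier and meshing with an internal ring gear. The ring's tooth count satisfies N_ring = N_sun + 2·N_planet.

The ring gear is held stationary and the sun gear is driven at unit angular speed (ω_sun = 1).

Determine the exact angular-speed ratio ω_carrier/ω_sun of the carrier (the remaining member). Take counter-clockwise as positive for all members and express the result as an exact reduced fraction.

17/59

N_ring = 34 + 2·25 = 84
34(ω_s−ω_c) = −84(ω_r−ω_c),  ω_r=0, ω_s=1
34(1−ω_c) = −84(0−ω_c)  ⇒  118ω_c = 34  ⇒  ω_c = 17/59
ω_c/ω_s = 17/59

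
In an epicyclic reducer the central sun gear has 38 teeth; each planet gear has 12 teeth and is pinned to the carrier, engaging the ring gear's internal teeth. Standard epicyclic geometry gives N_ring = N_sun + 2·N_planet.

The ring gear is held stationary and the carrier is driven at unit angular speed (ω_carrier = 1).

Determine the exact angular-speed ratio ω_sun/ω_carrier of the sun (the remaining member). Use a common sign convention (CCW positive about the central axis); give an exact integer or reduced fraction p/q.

N_ring = 38 + 2·12 = 62
38(ω_s−ω_c) = −62(ω_r−ω_c),  ω_r=0, ω_c=1
ω_s = 1 − (62/38)(0−1) = 50/19
ω_s/ω_c = 50/19

50/19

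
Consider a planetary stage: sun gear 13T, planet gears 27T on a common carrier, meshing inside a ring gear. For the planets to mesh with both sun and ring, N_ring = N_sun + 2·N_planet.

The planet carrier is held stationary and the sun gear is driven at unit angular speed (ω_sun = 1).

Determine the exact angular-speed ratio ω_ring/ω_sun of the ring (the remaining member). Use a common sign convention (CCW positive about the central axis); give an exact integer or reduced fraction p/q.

N_ring = 13 + 2·27 = 67
13(ω_s−ω_c) = −67(ω_r−ω_c),  ω_c=0, ω_s=1
ω_r = 0 − (13/67)(1−0) = -13/67
ω_r/ω_s = -13/67

-13/67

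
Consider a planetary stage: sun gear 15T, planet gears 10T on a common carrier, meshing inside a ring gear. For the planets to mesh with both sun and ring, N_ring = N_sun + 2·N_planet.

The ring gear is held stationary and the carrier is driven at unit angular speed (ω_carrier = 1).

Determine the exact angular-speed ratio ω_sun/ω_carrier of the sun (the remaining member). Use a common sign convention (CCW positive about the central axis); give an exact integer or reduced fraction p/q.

N_ring = 15 + 2·10 = 35
15(ω_s−ω_c) = −35(ω_r−ω_c),  ω_r=0, ω_c=1
ω_s = 1 − (35/15)(0−1) = 10/3
ω_s/ω_c = 10/3

10/3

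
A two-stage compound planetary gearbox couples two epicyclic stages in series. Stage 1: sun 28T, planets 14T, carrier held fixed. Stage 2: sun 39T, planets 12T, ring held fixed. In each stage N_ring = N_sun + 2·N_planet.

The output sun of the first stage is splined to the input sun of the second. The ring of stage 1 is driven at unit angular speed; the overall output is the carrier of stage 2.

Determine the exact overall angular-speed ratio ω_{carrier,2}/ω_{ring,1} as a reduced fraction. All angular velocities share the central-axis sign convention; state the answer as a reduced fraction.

Stage 1: N_ring = 28 + 2·14 = 56
Stage 1: 28(ω_s−ω_c) = −56(ω_r−ω_c),  ω_c=0, ω_r=1
Stage 1: ω_s = 0 − (56/28)(1−0) = -2
  ⇒ ω_s¹/ω_r¹ = -2
Stage 2: N_ring = 39 + 2·12 = 63
Stage 2: 39(ω_s−ω_c) = −63(ω_r−ω_c),  ω_r=0, ω_s=1
Stage 2: 39(1−ω_c) = −63(0−ω_c)  ⇒  102ω_c = 39  ⇒  ω_c = 13/34
  ⇒ ω_c²/ω_s² = 13/34
Coupling ω_s² = ω_s¹ ⇒ overall = -2 × 13/34 = -13/17

-13/17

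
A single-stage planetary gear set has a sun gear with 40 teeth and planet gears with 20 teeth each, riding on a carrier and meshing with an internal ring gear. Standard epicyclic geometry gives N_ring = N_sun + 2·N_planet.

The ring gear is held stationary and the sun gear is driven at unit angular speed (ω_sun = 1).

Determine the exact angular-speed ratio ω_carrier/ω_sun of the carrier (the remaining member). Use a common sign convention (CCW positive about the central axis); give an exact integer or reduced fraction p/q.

1/3

N_ring = 40 + 2·20 = 80
40(ω_s−ω_c) = −80(ω_r−ω_c),  ω_r=0, ω_s=1
40(1−ω_c) = −80(0−ω_c)  ⇒  120ω_c = 40  ⇒  ω_c = 1/3
ω_c/ω_s = 1/3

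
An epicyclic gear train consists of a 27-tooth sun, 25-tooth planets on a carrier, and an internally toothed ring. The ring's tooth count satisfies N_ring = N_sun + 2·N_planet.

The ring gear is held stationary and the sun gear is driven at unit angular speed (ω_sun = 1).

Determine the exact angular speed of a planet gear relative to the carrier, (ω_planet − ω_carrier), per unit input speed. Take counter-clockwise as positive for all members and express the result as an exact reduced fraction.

N_ring = 27 + 2·25 = 77
27(ω_s−ω_c) = −77(ω_r−ω_c),  ω_r=0, ω_s=1
27(1−ω_c) = −77(0−ω_c)  ⇒  104ω_c = 27  ⇒  ω_c = 27/104
sun–planet: 27·(1−27/104) = −25·(ω_p−ω_c)  ⇒  ω_p−ω_c = −(27/25)·(77/104) = -2079/2600

-2079/2600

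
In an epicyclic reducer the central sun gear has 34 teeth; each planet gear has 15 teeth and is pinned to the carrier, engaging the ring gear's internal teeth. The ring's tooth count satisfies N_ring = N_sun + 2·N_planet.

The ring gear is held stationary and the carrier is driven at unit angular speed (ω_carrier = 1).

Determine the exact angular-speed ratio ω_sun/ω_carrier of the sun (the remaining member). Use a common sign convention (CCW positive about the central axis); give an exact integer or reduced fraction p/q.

49/17

N_ring = 34 + 2·15 = 64
34(ω_s−ω_c) = −64(ω_r−ω_c),  ω_r=0, ω_c=1
ω_s = 1 − (64/34)(0−1) = 49/17
ω_s/ω_c = 49/17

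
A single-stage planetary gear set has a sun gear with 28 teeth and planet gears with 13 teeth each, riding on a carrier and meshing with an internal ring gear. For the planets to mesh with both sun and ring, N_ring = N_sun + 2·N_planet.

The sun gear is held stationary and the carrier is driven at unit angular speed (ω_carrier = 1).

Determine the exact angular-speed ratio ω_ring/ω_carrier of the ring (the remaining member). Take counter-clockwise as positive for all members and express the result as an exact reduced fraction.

41/27

N_ring = 28 + 2·13 = 54
28(ω_s−ω_c) = −54(ω_r−ω_c),  ω_s=0, ω_c=1
ω_r = 1 − (28/54)(0−1) = 41/27
ω_r/ω_c = 41/27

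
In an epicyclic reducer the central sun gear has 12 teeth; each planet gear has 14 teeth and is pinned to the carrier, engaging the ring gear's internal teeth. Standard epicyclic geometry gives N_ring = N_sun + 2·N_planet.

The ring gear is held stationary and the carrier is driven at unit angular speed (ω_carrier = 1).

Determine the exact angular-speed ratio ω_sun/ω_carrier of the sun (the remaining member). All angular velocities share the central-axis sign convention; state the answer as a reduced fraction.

13/3

N_ring = 12 + 2·14 = 40
12(ω_s−ω_c) = −40(ω_r−ω_c),  ω_r=0, ω_c=1
ω_s = 1 − (40/12)(0−1) = 13/3
ω_s/ω_c = 13/3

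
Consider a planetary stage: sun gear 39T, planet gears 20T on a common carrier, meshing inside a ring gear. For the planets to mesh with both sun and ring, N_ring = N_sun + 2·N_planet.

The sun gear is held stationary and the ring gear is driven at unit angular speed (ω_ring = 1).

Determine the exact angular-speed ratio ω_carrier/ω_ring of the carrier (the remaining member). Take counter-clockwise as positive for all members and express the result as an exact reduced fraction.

N_ring = 39 + 2·20 = 79
39(ω_s−ω_c) = −79(ω_r−ω_c),  ω_s=0, ω_r=1
39(0−ω_c) = −79(1−ω_c)  ⇒  118ω_c = 79  ⇒  ω_c = 79/118
ω_c/ω_r = 79/118

79/118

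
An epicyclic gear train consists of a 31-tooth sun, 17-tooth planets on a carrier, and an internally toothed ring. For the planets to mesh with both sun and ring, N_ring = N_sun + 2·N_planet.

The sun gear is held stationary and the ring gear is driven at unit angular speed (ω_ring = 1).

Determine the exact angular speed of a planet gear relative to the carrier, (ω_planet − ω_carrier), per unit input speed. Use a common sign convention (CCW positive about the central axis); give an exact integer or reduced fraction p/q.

2015/1632

N_ring = 31 + 2·17 = 65
31(ω_s−ω_c) = −65(ω_r−ω_c),  ω_s=0, ω_r=1
31(0−ω_c) = −65(1−ω_c)  ⇒  96ω_c = 65  ⇒  ω_c = 65/96
sun–planet: 31·(0−65/96) = −17·(ω_p−ω_c)  ⇒  ω_p−ω_c = −(31/17)·(-65/96) = 2015/1632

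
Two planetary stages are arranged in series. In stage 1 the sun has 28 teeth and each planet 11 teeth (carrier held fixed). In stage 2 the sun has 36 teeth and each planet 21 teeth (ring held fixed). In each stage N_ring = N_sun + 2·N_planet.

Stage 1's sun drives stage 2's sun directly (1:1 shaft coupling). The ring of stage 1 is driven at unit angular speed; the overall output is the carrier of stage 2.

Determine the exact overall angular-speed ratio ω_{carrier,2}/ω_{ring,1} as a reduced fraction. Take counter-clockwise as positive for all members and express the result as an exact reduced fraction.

-75/133

Stage 1: N_ring = 28 + 2·11 = 50
Stage 1: 28(ω_s−ω_c) = −50(ω_r−ω_c),  ω_c=0, ω_r=1
Stage 1: ω_s = 0 − (50/28)(1−0) = -25/14
  ⇒ ω_s¹/ω_r¹ = -25/14
Stage 2: N_ring = 36 + 2·21 = 78
Stage 2: 36(ω_s−ω_c) = −78(ω_r−ω_c),  ω_r=0, ω_s=1
Stage 2: 36(1−ω_c) = −78(0−ω_c)  ⇒  114ω_c = 36  ⇒  ω_c = 6/19
  ⇒ ω_c²/ω_s² = 6/19
Coupling ω_s² = ω_s¹ ⇒ overall = -25/14 × 6/19 = -75/133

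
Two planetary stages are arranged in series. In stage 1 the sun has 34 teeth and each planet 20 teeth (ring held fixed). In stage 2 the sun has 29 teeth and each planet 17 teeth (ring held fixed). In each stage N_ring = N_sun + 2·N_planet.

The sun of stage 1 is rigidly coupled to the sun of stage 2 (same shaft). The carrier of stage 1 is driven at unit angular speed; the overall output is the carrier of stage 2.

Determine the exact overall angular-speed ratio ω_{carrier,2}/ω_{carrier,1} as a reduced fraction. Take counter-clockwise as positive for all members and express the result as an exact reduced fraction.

Stage 1: N_ring = 34 + 2·20 = 74
Stage 1: 34(ω_s−ω_c) = −74(ω_r−ω_c),  ω_r=0, ω_c=1
Stage 1: ω_s = 1 − (74/34)(0−1) = 54/17
  ⇒ ω_s¹/ω_c¹ = 54/17
Stage 2: N_ring = 29 + 2·17 = 63
Stage 2: 29(ω_s−ω_c) = −63(ω_r−ω_c),  ω_r=0, ω_s=1
Stage 2: 29(1−ω_c) = −63(0−ω_c)  ⇒  92ω_c = 29  ⇒  ω_c = 29/92
  ⇒ ω_c²/ω_s² = 29/92
Coupling ω_s² = ω_s¹ ⇒ overall = 54/17 × 29/92 = 783/782

783/782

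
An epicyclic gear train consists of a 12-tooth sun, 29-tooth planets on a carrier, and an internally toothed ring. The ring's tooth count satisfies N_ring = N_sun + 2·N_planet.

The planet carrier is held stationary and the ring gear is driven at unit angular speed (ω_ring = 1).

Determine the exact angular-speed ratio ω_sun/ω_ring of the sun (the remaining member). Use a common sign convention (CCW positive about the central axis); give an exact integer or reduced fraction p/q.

N_ring = 12 + 2·29 = 70
12(ω_s−ω_c) = −70(ω_r−ω_c),  ω_c=0, ω_r=1
ω_s = 0 − (70/12)(1−0) = -35/6
ω_s/ω_r = -35/6

-35/6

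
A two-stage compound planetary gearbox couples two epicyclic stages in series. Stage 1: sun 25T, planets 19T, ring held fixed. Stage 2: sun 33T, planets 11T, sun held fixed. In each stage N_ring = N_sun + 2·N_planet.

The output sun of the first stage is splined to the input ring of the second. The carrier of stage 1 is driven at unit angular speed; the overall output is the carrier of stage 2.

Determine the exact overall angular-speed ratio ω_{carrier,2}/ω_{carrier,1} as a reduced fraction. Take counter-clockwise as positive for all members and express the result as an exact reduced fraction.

Stage 1: N_ring = 25 + 2·19 = 63
Stage 1: 25(ω_s−ω_c) = −63(ω_r−ω_c),  ω_r=0, ω_c=1
Stage 1: ω_s = 1 − (63/25)(0−1) = 88/25
  ⇒ ω_s¹/ω_c¹ = 88/25
Stage 2: N_ring = 33 + 2·11 = 55
Stage 2: 33(ω_s−ω_c) = −55(ω_r−ω_c),  ω_s=0, ω_r=1
Stage 2: 33(0−ω_c) = −55(1−ω_c)  ⇒  88ω_c = 55  ⇒  ω_c = 5/8
  ⇒ ω_c²/ω_r² = 5/8
Coupling ω_r² = ω_s¹ ⇒ overall = 88/25 × 5/8 = 11/5

11/5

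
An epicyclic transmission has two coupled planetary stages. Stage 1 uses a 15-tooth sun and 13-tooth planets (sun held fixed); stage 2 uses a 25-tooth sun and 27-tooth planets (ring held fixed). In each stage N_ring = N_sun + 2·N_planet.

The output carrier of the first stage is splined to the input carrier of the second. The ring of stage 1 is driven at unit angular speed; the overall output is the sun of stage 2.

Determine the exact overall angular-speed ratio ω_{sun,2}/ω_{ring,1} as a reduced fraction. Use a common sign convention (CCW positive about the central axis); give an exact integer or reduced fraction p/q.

Stage 1: N_ring = 15 + 2·13 = 41
Stage 1: 15(ω_s−ω_c) = −41(ω_r−ω_c),  ω_s=0, ω_r=1
Stage 1: 15(0−ω_c) = −41(1−ω_c)  ⇒  56ω_c = 41  ⇒  ω_c = 41/56
  ⇒ ω_c¹/ω_r¹ = 41/56
Stage 2: N_ring = 25 + 2·27 = 79
Stage 2: 25(ω_s−ω_c) = −79(ω_r−ω_c),  ω_r=0, ω_c=1
Stage 2: ω_s = 1 − (79/25)(0−1) = 104/25
  ⇒ ω_s²/ω_c² = 104/25
Coupling ω_c² = ω_c¹ ⇒ overall = 41/56 × 104/25 = 533/175

533/175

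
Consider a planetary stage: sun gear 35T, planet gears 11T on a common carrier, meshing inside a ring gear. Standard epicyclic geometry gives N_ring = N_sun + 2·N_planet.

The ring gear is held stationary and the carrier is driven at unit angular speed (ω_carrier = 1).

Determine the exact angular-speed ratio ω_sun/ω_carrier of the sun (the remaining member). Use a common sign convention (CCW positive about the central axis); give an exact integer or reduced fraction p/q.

N_ring = 35 + 2·11 = 57
35(ω_s−ω_c) = −57(ω_r−ω_c),  ω_r=0, ω_c=1
ω_s = 1 − (57/35)(0−1) = 92/35
ω_s/ω_c = 92/35

92/35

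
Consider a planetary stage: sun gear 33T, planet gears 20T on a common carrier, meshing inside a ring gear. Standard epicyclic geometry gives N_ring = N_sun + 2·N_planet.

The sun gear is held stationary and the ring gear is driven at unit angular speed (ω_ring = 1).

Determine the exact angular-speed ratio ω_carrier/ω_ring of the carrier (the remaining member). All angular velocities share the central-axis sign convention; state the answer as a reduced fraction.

73/106

N_ring = 33 + 2·20 = 73
33(ω_s−ω_c) = −73(ω_r−ω_c),  ω_s=0, ω_r=1
33(0−ω_c) = −73(1−ω_c)  ⇒  106ω_c = 73  ⇒  ω_c = 73/106
ω_c/ω_r = 73/106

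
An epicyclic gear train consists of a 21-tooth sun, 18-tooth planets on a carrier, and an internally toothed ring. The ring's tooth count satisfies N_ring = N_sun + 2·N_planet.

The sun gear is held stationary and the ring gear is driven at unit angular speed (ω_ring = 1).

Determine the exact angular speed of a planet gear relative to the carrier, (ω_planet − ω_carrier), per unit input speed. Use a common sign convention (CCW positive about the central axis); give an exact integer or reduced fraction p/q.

133/156

N_ring = 21 + 2·18 = 57
21(ω_s−ω_c) = −57(ω_r−ω_c),  ω_s=0, ω_r=1
21(0−ω_c) = −57(1−ω_c)  ⇒  78ω_c = 57  ⇒  ω_c = 19/26
sun–planet: 21·(0−19/26) = −18·(ω_p−ω_c)  ⇒  ω_p−ω_c = −(21/18)·(-19/26) = 133/156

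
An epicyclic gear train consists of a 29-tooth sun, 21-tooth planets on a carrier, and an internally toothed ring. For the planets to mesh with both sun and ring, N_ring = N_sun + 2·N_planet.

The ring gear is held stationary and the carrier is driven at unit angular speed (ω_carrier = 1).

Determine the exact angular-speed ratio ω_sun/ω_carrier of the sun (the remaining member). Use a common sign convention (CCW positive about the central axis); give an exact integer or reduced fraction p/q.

100/29

N_ring = 29 + 2·21 = 71
29(ω_s−ω_c) = −71(ω_r−ω_c),  ω_r=0, ω_c=1
ω_s = 1 − (71/29)(0−1) = 100/29
ω_s/ω_c = 100/29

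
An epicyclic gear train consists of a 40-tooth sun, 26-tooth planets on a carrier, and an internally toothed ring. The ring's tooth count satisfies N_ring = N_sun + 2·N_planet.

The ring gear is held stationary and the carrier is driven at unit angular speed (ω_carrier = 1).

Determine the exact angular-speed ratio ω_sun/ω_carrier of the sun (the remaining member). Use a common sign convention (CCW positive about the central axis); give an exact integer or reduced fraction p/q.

N_ring = 40 + 2·26 = 92
40(ω_s−ω_c) = −92(ω_r−ω_c),  ω_r=0, ω_c=1
ω_s = 1 − (92/40)(0−1) = 33/10
ω_s/ω_c = 33/10

33/10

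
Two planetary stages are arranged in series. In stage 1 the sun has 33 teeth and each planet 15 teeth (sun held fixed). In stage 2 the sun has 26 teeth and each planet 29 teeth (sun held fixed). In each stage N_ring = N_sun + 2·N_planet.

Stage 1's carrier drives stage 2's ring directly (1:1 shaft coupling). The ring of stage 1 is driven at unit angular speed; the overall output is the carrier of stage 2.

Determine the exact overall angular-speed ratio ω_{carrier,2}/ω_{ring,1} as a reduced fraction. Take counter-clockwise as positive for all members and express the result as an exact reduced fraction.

Stage 1: N_ring = 33 + 2·15 = 63
Stage 1: 33(ω_s−ω_c) = −63(ω_r−ω_c),  ω_s=0, ω_r=1
Stage 1: 33(0−ω_c) = −63(1−ω_c)  ⇒  96ω_c = 63  ⇒  ω_c = 21/32
  ⇒ ω_c¹/ω_r¹ = 21/32
Stage 2: N_ring = 26 + 2·29 = 84
Stage 2: 26(ω_s−ω_c) = −84(ω_r−ω_c),  ω_s=0, ω_r=1
Stage 2: 26(0−ω_c) = −84(1−ω_c)  ⇒  110ω_c = 84  ⇒  ω_c = 42/55
  ⇒ ω_c²/ω_r² = 42/55
Coupling ω_r² = ω_c¹ ⇒ overall = 21/32 × 42/55 = 441/880

441/880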